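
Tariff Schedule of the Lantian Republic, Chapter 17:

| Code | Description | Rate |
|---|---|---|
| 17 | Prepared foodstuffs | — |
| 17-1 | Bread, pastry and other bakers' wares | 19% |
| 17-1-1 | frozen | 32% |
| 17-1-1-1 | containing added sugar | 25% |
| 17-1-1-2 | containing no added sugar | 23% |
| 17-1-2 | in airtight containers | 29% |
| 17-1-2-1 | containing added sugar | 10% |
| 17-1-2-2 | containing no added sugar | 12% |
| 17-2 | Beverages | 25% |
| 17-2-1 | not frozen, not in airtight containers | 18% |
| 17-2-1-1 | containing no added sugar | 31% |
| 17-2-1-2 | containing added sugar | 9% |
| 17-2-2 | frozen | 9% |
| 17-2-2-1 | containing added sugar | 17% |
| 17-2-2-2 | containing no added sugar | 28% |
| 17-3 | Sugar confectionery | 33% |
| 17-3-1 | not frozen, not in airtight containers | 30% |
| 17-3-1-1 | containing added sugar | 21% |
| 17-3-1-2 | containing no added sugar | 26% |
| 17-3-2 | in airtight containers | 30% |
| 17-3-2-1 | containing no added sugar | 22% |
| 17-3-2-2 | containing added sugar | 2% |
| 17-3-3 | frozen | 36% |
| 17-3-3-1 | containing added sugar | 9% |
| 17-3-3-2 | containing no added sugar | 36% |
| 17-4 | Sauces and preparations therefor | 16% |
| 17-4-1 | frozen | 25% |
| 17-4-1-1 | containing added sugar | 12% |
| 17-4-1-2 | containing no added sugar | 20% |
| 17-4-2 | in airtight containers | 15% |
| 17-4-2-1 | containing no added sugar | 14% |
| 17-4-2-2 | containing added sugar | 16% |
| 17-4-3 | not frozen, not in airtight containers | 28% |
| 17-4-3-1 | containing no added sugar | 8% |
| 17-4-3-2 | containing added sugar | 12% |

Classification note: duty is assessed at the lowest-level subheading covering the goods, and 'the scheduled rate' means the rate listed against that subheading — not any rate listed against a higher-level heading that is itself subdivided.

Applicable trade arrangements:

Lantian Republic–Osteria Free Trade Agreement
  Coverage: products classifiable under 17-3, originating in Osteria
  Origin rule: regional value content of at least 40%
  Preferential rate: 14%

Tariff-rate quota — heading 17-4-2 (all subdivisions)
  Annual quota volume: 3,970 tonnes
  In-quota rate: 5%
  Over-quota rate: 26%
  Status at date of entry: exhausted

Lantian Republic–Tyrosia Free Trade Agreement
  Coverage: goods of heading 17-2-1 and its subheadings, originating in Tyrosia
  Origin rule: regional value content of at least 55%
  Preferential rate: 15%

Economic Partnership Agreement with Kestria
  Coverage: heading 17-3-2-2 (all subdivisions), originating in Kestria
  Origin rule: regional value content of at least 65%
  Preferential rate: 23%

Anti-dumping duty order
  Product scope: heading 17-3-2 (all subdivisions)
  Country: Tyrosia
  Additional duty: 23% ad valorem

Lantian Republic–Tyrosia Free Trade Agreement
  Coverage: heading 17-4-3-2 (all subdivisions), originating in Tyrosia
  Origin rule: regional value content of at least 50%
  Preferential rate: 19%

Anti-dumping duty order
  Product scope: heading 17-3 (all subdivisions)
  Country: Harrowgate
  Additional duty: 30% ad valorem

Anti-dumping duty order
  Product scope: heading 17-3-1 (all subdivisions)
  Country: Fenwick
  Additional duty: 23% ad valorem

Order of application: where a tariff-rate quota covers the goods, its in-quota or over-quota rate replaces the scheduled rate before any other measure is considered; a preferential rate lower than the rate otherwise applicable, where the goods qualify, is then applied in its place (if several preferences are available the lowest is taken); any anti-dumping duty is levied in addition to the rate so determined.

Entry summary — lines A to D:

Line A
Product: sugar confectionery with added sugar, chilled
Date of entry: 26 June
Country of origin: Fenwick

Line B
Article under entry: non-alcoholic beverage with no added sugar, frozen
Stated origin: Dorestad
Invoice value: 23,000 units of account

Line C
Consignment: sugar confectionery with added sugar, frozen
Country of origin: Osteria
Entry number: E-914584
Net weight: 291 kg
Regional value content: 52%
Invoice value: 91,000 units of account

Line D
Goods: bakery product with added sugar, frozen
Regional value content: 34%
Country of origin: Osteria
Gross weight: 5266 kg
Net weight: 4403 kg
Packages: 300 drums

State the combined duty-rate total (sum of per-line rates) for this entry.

Line A: sugar confectionery → 17-3; chilled → 17-3-1; with added sugar → 17-3-1-1. Scheduled 21%. anti-dumping (Fenwick, 17-3-1): +23%; total 21% + 23% = 44%. → 44%.
Line B: non-alcoholic beverage → 17-2; frozen → 17-2-2; with no added sugar → 17-2-2-2. Scheduled 28%. No special measure applies. → 28%.
Line C: sugar confectionery → 17-3; frozen → 17-3-3; with added sugar → 17-3-3-1. Scheduled 9%. Osteria agreement on 17-3: RVC ≥ 40% → 14% available; preference 14% not lower than 9% → no reduction. → 9%.
Line D: bakery product → 17-1; frozen → 17-1-1; with added sugar → 17-1-1-1. Scheduled 25%. Osteria agreement on 17-3: 17-1-1-1 not covered. → 25%.
Sum: 44% + 28% + 9% + 25% = 106%.

106%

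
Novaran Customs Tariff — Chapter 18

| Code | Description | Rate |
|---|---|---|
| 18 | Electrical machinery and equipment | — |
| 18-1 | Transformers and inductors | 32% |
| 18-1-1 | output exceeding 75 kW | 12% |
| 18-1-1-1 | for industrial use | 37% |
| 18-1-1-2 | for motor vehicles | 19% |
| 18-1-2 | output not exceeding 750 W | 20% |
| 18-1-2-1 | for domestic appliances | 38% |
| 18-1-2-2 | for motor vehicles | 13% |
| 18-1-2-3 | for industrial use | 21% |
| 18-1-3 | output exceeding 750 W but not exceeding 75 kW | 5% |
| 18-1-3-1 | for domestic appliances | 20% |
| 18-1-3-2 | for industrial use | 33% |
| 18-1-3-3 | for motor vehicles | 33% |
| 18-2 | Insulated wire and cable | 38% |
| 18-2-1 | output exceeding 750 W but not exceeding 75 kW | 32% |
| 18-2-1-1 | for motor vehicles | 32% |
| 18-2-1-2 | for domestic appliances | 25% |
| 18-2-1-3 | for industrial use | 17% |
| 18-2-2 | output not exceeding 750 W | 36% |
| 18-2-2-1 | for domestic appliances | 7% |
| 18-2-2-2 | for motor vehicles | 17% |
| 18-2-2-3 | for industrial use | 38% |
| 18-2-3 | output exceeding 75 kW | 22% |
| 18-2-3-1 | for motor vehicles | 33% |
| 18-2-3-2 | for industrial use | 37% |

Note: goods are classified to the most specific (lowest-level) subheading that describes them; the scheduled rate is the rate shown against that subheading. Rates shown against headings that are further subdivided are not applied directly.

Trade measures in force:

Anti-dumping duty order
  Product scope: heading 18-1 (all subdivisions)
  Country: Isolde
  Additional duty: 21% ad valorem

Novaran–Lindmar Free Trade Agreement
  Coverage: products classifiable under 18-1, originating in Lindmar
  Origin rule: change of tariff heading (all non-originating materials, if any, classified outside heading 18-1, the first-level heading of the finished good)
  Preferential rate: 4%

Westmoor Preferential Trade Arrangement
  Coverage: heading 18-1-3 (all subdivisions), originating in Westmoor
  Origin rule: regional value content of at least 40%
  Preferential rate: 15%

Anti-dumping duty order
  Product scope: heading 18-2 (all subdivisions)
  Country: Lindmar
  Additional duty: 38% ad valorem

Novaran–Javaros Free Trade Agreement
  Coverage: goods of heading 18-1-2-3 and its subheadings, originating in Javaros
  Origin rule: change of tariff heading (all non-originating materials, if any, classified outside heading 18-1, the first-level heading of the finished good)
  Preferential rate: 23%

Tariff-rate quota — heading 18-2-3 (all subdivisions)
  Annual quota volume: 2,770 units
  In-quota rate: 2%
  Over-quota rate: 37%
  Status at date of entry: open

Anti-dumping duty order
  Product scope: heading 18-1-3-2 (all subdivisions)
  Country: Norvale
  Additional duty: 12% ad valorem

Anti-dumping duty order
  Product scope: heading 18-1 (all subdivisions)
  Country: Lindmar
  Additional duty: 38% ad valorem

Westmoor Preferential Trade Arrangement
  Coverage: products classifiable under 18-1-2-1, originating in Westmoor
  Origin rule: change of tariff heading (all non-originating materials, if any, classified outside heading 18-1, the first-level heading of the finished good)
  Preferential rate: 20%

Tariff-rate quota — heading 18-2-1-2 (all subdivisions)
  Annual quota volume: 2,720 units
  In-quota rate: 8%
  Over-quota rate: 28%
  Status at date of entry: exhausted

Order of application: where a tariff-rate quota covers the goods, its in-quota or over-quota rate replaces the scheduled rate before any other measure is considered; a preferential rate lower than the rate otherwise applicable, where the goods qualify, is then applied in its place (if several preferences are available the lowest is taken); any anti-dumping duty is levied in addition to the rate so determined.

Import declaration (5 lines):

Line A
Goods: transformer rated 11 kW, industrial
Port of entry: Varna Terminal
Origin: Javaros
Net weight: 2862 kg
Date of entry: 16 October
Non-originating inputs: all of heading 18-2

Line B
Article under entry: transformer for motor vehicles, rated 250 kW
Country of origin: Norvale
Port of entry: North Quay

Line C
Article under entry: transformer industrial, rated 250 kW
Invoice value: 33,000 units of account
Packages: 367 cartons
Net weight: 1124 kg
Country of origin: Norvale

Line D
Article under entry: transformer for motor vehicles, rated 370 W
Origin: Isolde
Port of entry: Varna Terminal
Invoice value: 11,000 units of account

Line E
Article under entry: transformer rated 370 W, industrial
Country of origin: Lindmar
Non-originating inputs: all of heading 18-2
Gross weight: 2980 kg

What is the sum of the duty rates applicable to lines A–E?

Line A: transformer → 18-1; rated 11 kW → 18-1-3; industrial → 18-1-3-2. Scheduled 33%. Javaros agreement on 18-1-2-3: 18-1-3-2 not covered. → 33%.
Line B: transformer → 18-1; rated 250 kW → 18-1-1; for motor vehicles → 18-1-1-2. Scheduled 19%. No special measure applies. → 19%.
Line C: transformer → 18-1; rated 250 kW → 18-1-1; industrial → 18-1-1-1. Scheduled 37%. No special measure applies. → 37%.
Line D: transformer → 18-1; rated 370 W → 18-1-2; for motor vehicles → 18-1-2-2. Scheduled 13%. anti-dumping (Isolde, 18-1): +21%; total 13% + 21% = 34%. → 34%.
Line E: transformer → 18-1; rated 370 W → 18-1-2; industrial → 18-1-2-3. Scheduled 21%. Lindmar agreement on 18-1: CTH met → 4% available; preferential 4%; anti-dumping (Lindmar, 18-1): +38%; total 4% + 38% = 42%. → 42%.
Sum: 33% + 19% + 37% + 34% + 42% = 165%.

165%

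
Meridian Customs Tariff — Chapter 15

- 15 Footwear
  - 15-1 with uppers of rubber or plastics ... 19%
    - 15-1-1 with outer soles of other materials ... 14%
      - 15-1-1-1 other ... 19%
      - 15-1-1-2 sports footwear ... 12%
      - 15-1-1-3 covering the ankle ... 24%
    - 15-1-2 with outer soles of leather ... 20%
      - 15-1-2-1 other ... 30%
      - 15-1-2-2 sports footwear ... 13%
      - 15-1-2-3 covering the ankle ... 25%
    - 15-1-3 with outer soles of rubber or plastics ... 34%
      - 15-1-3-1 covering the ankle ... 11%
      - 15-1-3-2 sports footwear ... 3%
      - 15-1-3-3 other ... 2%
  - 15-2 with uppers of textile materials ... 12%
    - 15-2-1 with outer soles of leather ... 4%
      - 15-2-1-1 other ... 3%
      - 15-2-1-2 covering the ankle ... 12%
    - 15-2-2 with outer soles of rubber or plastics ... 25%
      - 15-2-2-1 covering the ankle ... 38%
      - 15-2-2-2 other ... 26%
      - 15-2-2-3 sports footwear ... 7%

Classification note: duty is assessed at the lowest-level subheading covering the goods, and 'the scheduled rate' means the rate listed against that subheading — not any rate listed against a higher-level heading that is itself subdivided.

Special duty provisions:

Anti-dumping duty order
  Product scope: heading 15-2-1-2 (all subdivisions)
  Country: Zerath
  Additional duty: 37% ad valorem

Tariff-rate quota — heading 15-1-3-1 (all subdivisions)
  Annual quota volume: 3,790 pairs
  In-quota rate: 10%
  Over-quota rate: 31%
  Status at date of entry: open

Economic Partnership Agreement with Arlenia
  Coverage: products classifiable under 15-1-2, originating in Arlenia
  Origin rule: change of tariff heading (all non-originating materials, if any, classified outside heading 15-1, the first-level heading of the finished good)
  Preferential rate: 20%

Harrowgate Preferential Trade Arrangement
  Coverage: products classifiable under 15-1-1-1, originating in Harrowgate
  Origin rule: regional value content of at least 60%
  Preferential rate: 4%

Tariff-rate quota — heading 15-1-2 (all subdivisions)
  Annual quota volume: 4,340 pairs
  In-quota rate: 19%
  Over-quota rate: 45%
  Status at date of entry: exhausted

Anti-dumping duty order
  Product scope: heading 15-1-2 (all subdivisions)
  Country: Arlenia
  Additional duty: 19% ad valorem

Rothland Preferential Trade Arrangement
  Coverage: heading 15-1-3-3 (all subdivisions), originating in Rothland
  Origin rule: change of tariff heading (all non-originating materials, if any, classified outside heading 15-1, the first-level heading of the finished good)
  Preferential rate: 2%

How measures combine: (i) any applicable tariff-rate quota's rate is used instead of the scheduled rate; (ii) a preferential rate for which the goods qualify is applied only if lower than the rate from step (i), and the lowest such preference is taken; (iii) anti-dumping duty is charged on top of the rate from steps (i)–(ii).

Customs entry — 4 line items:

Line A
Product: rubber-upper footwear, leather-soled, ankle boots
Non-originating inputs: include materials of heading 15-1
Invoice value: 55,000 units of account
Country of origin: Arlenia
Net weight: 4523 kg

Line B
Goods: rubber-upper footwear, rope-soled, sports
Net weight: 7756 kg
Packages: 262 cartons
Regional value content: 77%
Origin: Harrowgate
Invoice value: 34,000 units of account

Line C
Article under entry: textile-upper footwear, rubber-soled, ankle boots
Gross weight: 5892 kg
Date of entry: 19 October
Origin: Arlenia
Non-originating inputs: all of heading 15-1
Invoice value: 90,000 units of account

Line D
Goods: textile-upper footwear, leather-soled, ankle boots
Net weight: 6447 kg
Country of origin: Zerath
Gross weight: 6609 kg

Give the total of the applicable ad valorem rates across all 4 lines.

163%

Line A: rubber-upper → 15-1; leather-soled → 15-1-2; ankle boots → 15-1-2-3. Scheduled 25%. quota on 15-1-2 exhausted → over-quota 45%; Arlenia agreement on 15-1-2: CTH not met; anti-dumping (Arlenia, 15-1-2): +19%; total 45% + 19% = 64%. → 64%.
Line B: rubber-upper → 15-1; rope-soled → 15-1-1; sports → 15-1-1-2. Scheduled 12%. Harrowgate agreement on 15-1-1-1: 15-1-1-2 not covered. → 12%.
Line C: textile-upper → 15-2; rubber-soled → 15-2-2; ankle boots → 15-2-2-1. Scheduled 38%. Arlenia agreement on 15-1-2: 15-2-2-1 not covered. → 38%.
Line D: textile-upper → 15-2; leather-soled → 15-2-1; ankle boots → 15-2-1-2. Scheduled 12%. anti-dumping (Zerath, 15-2-1-2): +37%; total 12% + 37% = 49%. → 49%.
Sum: 64% + 12% + 38% + 49% = 163%.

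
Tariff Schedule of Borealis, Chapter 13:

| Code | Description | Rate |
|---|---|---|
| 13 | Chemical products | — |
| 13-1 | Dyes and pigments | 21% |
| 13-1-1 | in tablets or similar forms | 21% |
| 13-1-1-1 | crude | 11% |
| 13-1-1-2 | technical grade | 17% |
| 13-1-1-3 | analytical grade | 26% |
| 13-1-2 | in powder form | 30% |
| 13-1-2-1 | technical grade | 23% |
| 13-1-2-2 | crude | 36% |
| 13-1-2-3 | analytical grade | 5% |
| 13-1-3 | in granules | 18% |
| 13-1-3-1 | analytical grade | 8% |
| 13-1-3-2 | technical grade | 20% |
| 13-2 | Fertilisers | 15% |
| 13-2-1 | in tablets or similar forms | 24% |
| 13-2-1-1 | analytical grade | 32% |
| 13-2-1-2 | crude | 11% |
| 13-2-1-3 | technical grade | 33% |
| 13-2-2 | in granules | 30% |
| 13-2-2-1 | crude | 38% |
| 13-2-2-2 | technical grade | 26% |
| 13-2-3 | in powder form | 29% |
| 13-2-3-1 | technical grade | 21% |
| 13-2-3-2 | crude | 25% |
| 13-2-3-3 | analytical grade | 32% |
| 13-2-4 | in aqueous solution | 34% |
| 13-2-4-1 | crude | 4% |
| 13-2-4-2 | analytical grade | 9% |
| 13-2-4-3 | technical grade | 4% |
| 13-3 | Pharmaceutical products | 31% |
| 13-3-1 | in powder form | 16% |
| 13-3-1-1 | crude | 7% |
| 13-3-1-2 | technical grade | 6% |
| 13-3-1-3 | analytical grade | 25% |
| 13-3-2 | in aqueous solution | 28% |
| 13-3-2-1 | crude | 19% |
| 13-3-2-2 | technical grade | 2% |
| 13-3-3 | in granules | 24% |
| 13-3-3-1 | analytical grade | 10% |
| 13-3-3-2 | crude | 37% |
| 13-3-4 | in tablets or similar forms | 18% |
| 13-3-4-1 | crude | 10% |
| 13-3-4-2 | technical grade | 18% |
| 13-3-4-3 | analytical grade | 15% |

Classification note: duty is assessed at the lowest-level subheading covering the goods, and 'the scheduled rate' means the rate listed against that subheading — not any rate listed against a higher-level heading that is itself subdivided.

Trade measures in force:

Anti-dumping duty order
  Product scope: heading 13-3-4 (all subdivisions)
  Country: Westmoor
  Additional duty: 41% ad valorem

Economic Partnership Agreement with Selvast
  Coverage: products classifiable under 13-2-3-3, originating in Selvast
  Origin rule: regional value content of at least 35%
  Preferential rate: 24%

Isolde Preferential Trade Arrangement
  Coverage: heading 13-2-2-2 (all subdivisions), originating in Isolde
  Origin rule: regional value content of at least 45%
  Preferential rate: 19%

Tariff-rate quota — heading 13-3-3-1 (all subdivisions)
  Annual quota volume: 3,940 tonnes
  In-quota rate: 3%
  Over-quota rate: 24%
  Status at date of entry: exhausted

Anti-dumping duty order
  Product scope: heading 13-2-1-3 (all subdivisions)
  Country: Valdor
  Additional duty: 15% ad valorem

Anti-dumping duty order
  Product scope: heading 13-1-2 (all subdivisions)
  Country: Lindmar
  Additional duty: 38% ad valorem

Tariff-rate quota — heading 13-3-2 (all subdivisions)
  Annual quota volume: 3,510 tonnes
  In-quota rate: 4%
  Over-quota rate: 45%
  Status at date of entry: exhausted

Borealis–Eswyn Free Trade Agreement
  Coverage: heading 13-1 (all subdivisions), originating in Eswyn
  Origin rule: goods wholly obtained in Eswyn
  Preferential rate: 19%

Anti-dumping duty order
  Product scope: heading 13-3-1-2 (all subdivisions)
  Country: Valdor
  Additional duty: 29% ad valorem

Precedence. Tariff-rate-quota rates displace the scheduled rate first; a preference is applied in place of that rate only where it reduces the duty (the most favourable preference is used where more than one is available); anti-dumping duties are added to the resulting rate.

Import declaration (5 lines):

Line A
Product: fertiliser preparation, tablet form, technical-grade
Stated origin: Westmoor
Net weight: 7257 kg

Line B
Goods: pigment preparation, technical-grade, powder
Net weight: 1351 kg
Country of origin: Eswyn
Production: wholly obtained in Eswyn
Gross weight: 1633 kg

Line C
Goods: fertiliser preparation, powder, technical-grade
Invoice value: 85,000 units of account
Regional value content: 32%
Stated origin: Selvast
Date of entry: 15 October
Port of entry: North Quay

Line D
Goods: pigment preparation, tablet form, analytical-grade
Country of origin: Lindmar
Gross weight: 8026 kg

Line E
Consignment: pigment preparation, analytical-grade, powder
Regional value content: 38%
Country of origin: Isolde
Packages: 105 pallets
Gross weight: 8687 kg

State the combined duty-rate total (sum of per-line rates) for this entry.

104%

Line A: fertiliser → 13-2; tablet form → 13-2-1; technical-grade → 13-2-1-3. Scheduled 33%. No special measure applies. → 33%.
Line B: pigment → 13-1; powder → 13-1-2; technical-grade → 13-1-2-1. Scheduled 23%. Eswyn agreement on 13-1: wholly obtained → 19% available; preferential 19%. → 19%.
Line C: fertiliser → 13-2; powder → 13-2-3; technical-grade → 13-2-3-1. Scheduled 21%. Selvast agreement on 13-2-3-3: 13-2-3-1 not covered. → 21%.
Line D: pigment → 13-1; tablet form → 13-1-1; analytical-grade → 13-1-1-3. Scheduled 26%. No special measure applies. → 26%.
Line E: pigment → 13-1; powder → 13-1-2; analytical-grade → 13-1-2-3. Scheduled 5%. Isolde agreement on 13-2-2-2: 13-1-2-3 not covered. → 5%.
Sum: 33% + 19% + 21% + 26% + 5% = 104%.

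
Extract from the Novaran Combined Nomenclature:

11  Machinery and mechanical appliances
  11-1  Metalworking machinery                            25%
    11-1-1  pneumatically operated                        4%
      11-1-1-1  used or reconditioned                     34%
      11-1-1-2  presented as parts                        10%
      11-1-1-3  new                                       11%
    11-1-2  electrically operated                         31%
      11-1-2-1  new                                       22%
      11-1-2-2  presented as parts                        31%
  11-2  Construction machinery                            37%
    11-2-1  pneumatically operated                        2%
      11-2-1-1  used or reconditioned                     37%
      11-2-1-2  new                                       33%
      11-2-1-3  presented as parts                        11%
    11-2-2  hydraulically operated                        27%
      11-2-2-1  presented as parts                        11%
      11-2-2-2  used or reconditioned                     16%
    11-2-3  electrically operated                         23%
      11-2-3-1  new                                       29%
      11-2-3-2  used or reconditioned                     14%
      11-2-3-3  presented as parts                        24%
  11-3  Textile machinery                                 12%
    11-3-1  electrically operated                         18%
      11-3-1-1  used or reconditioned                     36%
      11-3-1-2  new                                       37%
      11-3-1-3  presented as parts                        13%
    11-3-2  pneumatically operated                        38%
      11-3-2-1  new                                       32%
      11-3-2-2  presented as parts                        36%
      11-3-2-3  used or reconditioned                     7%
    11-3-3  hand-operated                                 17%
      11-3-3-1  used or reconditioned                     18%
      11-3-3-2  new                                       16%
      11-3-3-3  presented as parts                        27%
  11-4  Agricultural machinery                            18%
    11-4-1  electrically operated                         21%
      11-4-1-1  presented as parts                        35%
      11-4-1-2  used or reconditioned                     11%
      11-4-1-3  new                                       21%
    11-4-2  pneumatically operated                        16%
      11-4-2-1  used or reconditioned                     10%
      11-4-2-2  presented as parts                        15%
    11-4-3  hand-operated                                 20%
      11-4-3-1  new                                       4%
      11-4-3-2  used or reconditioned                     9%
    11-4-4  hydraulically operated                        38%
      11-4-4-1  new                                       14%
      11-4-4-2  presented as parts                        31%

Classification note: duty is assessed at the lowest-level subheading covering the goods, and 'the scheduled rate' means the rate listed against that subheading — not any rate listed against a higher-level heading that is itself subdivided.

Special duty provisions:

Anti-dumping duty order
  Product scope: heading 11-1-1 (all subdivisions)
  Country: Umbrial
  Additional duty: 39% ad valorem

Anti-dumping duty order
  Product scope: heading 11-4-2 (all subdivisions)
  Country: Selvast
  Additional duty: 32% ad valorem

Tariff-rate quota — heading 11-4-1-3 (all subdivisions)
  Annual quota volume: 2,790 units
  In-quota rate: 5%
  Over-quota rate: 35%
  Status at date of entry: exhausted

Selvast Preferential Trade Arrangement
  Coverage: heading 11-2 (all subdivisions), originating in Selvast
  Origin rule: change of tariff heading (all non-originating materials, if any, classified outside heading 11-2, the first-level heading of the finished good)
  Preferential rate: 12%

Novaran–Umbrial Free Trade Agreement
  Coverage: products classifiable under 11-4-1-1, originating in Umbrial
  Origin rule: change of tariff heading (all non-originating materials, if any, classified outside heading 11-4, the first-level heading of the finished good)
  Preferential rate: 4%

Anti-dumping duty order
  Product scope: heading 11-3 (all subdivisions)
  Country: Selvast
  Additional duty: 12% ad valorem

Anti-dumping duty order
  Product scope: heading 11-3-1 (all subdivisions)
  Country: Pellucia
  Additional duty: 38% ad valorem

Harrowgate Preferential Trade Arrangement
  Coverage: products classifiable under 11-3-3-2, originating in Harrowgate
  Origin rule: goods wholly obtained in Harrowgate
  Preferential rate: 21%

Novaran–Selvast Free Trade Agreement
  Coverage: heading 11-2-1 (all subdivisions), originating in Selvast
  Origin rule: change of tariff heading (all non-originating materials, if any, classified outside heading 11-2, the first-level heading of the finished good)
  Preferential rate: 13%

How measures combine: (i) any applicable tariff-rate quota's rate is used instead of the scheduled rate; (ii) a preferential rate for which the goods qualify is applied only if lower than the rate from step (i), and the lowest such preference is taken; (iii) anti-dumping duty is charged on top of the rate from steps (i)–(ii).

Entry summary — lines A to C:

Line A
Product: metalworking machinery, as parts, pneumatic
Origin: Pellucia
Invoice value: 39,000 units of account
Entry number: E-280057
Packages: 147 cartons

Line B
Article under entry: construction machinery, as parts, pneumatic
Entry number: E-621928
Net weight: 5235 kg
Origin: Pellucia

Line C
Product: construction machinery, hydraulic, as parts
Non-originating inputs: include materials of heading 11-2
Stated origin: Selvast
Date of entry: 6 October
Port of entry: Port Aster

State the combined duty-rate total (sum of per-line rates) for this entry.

Line A: metalworking → 11-1; pneumatic → 11-1-1; as parts → 11-1-1-2. Scheduled 10%. No special measure applies. → 10%.
Line B: construction → 11-2; pneumatic → 11-2-1; as parts → 11-2-1-3. Scheduled 11%. No special measure applies. → 11%.
Line C: construction → 11-2; hydraulic → 11-2-2; as parts → 11-2-2-1. Scheduled 11%. Selvast agreement on 11-2: CTH not met; Selvast agreement on 11-2-1: 11-2-2-1 not covered. → 11%.
Sum: 10% + 11% + 11% = 32%.

32%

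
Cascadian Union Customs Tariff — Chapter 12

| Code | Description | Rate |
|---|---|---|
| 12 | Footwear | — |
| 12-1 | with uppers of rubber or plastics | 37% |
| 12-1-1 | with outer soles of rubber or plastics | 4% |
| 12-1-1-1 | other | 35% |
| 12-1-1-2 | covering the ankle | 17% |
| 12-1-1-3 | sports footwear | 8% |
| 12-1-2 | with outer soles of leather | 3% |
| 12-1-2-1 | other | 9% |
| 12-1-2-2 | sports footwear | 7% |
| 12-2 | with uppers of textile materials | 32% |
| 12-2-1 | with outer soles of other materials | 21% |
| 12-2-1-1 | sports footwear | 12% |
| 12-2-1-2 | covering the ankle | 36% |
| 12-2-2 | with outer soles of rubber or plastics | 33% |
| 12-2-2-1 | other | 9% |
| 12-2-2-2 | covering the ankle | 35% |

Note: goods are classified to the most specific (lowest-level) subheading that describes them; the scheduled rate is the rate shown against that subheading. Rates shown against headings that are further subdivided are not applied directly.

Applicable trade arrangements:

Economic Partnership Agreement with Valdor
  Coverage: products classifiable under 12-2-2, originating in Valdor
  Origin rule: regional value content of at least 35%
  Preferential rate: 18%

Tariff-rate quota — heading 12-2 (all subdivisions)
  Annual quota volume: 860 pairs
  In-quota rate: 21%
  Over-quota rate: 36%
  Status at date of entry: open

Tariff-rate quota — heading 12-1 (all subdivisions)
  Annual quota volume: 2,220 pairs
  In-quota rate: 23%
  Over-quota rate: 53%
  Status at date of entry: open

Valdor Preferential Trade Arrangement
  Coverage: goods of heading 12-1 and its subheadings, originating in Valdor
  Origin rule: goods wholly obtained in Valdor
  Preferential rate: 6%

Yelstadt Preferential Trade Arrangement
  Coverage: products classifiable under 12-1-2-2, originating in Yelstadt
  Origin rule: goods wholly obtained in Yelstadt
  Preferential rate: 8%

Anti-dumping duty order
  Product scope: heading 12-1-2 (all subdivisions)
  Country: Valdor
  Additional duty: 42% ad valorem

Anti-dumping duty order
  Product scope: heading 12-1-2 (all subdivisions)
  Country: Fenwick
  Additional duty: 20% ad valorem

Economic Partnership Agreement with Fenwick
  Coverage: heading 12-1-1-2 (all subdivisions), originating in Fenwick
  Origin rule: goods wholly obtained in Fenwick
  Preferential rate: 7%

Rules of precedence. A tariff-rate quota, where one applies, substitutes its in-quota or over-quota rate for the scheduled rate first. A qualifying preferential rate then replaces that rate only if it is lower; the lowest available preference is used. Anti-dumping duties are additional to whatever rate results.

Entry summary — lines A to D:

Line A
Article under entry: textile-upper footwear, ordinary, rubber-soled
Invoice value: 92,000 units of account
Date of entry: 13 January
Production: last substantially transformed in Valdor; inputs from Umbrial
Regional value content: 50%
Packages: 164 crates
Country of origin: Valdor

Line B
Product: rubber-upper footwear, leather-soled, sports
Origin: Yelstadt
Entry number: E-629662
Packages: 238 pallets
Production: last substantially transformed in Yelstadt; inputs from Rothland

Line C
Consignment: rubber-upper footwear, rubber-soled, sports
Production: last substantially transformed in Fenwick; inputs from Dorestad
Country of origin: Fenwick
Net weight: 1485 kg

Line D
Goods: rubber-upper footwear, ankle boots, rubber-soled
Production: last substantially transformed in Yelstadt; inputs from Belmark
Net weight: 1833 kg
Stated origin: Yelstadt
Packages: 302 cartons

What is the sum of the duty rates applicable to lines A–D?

Line A: textile-upper → 12-2; rubber-soled → 12-2-2; ordinary → 12-2-2-1. Scheduled 9%. quota on 12-2 open → in-quota 21%; Valdor agreement on 12-2-2: RVC ≥ 35% → 18% available; Valdor agreement on 12-1: 12-2-2-1 not covered; preferential 18%. → 18%.
Line B: rubber-upper → 12-1; leather-soled → 12-1-2; sports → 12-1-2-2. Scheduled 7%. quota on 12-1 open → in-quota 23%; Yelstadt agreement on 12-1-2-2: not wholly obtained. → 23%.
Line C: rubber-upper → 12-1; rubber-soled → 12-1-1; sports → 12-1-1-3. Scheduled 8%. quota on 12-1 open → in-quota 23%; Fenwick agreement on 12-1-1-2: 12-1-1-3 not covered. → 23%.
Line D: rubber-upper → 12-1; rubber-soled → 12-1-1; ankle boots → 12-1-1-2. Scheduled 17%. quota on 12-1 open → in-quota 23%; Yelstadt agreement on 12-1-2-2: 12-1-1-2 not covered. → 23%.
Sum: 18% + 23% + 23% + 23% = 87%.

87%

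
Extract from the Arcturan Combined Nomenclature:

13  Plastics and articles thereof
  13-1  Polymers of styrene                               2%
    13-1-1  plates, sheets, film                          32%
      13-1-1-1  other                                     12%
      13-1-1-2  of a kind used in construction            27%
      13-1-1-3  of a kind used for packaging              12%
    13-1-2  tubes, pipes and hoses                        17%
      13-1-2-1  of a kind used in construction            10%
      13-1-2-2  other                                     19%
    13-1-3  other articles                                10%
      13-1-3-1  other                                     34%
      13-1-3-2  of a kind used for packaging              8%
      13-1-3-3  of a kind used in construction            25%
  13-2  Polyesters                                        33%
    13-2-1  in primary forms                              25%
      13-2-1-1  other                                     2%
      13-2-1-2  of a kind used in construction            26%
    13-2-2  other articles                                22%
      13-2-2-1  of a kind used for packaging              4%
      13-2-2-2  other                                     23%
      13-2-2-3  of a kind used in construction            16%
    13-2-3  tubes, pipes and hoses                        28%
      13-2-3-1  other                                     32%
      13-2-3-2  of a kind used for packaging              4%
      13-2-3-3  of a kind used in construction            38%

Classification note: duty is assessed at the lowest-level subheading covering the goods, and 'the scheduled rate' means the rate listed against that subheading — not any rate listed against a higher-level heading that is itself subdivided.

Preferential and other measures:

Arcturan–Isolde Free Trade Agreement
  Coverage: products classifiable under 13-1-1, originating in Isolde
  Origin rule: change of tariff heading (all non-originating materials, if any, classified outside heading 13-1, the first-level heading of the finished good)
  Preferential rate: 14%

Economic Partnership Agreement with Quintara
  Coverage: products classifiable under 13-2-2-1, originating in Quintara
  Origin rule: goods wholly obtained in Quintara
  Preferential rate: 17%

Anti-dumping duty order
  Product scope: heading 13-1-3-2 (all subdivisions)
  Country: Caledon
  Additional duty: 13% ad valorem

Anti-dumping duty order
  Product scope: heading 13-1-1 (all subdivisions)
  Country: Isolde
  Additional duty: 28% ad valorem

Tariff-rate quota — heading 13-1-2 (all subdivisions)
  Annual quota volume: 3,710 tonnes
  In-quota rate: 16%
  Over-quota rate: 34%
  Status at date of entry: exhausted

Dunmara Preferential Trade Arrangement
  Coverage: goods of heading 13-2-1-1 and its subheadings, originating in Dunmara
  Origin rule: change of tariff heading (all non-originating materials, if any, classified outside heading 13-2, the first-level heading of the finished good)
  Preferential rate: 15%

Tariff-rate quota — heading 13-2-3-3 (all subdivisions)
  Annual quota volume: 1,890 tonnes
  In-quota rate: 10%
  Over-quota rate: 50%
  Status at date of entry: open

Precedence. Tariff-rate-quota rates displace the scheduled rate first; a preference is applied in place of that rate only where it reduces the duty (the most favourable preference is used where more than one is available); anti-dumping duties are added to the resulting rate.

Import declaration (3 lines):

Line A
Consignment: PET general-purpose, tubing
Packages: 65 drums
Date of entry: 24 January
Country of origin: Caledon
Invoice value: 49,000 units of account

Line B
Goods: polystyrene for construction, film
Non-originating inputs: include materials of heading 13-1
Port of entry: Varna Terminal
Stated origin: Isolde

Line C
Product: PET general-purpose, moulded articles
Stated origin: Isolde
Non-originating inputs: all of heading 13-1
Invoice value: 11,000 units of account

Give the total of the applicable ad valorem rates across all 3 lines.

110%

Line A: PET → 13-2; tubing → 13-2-3; general-purpose → 13-2-3-1. Scheduled 32%. No special measure applies. → 32%.
Line B: polystyrene → 13-1; film → 13-1-1; for construction → 13-1-1-2. Scheduled 27%. Isolde agreement on 13-1-1: CTH not met; anti-dumping (Isolde, 13-1-1): +28%; total 27% + 28% = 55%. → 55%.
Line C: PET → 13-2; moulded articles → 13-2-2; general-purpose → 13-2-2-2. Scheduled 23%. Isolde agreement on 13-1-1: 13-2-2-2 not covered. → 23%.
Sum: 32% + 55% + 23% = 110%.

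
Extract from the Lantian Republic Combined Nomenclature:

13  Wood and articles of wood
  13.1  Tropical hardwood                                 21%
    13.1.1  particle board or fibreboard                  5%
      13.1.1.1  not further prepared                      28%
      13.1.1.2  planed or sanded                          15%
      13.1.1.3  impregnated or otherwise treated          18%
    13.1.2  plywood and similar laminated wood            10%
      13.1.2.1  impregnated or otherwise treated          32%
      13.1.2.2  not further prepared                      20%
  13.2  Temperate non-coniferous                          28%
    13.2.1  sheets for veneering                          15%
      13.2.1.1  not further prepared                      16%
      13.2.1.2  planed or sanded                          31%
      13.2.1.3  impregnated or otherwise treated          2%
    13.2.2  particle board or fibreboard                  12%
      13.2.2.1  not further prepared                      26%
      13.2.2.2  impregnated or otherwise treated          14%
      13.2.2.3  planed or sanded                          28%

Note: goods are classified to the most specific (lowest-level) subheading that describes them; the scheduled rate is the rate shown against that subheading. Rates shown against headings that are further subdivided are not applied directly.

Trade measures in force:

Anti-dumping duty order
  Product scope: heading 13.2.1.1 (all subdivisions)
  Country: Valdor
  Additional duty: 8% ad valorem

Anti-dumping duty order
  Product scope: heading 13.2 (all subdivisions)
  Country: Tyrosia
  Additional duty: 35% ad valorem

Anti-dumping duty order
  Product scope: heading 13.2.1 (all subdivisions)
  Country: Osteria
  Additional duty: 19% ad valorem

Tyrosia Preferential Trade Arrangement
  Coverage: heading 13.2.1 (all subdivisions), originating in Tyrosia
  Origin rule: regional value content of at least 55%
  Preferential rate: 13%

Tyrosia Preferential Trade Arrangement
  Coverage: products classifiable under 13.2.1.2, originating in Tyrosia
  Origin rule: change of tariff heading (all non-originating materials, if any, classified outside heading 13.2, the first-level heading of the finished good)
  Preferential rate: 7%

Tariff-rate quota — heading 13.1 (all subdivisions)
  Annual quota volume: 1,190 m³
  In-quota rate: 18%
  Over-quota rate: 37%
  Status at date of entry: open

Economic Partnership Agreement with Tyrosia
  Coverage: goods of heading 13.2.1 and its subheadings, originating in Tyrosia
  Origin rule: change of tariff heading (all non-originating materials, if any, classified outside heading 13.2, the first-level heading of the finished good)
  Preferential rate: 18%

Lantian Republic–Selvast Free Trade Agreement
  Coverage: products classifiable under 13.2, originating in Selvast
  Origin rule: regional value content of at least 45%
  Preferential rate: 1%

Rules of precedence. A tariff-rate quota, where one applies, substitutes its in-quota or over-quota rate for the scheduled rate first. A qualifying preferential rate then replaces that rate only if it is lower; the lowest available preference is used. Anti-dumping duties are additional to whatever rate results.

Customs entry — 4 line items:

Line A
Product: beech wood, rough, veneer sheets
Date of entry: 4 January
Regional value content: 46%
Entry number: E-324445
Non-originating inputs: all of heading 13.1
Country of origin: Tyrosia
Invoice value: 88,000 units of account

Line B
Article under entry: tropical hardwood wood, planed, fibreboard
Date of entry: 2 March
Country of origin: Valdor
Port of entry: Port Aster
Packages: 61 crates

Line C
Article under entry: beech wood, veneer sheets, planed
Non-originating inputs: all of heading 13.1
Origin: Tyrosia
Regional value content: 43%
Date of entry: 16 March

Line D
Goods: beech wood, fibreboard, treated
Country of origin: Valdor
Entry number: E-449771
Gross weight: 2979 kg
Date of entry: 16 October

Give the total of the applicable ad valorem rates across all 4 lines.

Line A: beech → 13.2; veneer sheets → 13.2.1; rough → 13.2.1.1. Scheduled 16%. Tyrosia agreement on 13.2.1: RVC < 55%; Tyrosia agreement on 13.2.1.2: 13.2.1.1 not covered; Tyrosia agreement on 13.2.1: CTH met → 18% available; preference 18% not lower than 16% → no reduction; anti-dumping (Tyrosia, 13.2): +35%; total 16% + 35% = 51%. → 51%.
Line B: tropical hardwood → 13.1; fibreboard → 13.1.1; planed → 13.1.1.2. Scheduled 15%. quota on 13.1 open → in-quota 18%. → 18%.
Line C: beech → 13.2; veneer sheets → 13.2.1; planed → 13.2.1.2. Scheduled 31%. Tyrosia agreement on 13.2.1: RVC < 55%; Tyrosia agreement on 13.2.1.2: CTH met → 7% available; Tyrosia agreement on 13.2.1: CTH met → 18% available; preferential 7%; anti-dumping (Tyrosia, 13.2): +35%; total 7% + 35% = 42%. → 42%.
Line D: beech → 13.2; fibreboard → 13.2.2; treated → 13.2.2.2. Scheduled 14%. No special measure applies. → 14%.
Sum: 51% + 18% + 42% + 14% = 125%.

125%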